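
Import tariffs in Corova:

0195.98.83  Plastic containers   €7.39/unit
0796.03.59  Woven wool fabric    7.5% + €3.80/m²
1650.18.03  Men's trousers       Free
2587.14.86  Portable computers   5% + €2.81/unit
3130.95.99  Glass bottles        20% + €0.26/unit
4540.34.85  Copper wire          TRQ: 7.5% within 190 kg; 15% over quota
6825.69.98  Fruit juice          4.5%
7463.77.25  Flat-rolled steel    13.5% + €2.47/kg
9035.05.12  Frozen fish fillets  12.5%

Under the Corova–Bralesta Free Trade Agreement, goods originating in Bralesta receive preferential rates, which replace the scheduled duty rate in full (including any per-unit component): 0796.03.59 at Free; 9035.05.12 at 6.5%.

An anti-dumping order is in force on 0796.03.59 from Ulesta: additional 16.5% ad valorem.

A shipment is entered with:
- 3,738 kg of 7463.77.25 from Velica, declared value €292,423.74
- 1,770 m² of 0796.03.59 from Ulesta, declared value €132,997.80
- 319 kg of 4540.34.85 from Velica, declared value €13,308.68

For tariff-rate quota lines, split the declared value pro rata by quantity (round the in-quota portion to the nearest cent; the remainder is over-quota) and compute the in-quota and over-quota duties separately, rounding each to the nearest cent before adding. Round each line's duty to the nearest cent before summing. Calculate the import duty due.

Line 1 (7463.77.25, Velica, 3,738 kg, €292,423.74):
Base rate for 7463.77.25 is 13.5% + €2.47/kg.
Duty = €292,423.74 × 13.5% + 3,738 × €2.47 = €48,710.06.
Line 2 (0796.03.59, Ulesta, 1,770 m², €132,997.80):
Base rate for 0796.03.59 is 7.5% + €3.80/m².
0796.03.59 has an FTA preferential rate, but origin Ulesta is not Bralesta; base rate stands.
Additional duty on 0796.03.59 from Ulesta: +16.5%. Applied ad valorem rate: 7.5% + 16.5% = 24%.
Duty = €132,997.80 × 24% + 1,770 × €3.80 = €38,645.47.
Line 3 (4540.34.85, Velica, 319 kg, €13,308.68):
Code 4540.34.85 is under a tariff-rate quota (threshold 190 kg). In-quota: 190 kg at 7.5%; over-quota: 129 kg at 15%.
Pro-rata value split: in-quota = €13,308.68 × 190/319 = €7,926.80; over-quota = €13,308.68 − €7,926.80 = €5,381.88.
In-quota duty = €7,926.80 × 7.5% = €594.51. Over-quota duty = €5,381.88 × 15% = €807.28.
Line duty = €594.51 + €807.28 = €1,401.79.
Total = €48,710.06 + €38,645.47 + €1,401.79 = €88,757.32.

€88,757.32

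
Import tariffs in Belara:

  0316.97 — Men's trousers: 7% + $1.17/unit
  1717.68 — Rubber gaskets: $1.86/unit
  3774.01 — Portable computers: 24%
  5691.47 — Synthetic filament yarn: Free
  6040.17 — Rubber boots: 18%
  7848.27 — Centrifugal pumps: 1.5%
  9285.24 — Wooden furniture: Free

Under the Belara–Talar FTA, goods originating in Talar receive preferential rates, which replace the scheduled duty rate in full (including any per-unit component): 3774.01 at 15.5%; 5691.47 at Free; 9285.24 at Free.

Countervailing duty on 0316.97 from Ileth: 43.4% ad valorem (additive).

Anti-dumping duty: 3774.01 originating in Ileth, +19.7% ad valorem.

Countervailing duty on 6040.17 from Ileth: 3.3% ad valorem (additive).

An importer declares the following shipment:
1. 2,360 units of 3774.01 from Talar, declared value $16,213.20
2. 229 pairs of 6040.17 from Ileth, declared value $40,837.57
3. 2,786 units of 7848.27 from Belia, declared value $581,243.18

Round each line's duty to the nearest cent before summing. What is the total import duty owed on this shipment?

$19,930.10

Line 1 (3774.01, Talar, 2,360 units, $16,213.20):
Base rate for 3774.01 is 24%.
Origin Talar qualifies under the Belara–Talar agreement and 3774.01 is covered: preferential rate 15.5% applies instead.
The additional-duty order on 3774.01 targets Ileth, not Talar; it does not apply.
Duty = $16,213.20 × 15.5% = $2,513.05.
Line 2 (6040.17, Ileth, 229 pairs, $40,837.57):
Base rate for 6040.17 is 18%.
Additional duty on 6040.17 from Ileth: +3.3%. Applied ad valorem rate: 18% + 3.3% = 21.3%.
Duty = $40,837.57 × 21.3% = $8,698.40.
Line 3 (7848.27, Belia, 2,786 units, $581,243.18):
Base rate for 7848.27 is 1.5%.
Duty = $581,243.18 × 1.5% = $8,718.65.
Total = $2,513.05 + $8,698.40 + $8,718.65 = $19,930.10.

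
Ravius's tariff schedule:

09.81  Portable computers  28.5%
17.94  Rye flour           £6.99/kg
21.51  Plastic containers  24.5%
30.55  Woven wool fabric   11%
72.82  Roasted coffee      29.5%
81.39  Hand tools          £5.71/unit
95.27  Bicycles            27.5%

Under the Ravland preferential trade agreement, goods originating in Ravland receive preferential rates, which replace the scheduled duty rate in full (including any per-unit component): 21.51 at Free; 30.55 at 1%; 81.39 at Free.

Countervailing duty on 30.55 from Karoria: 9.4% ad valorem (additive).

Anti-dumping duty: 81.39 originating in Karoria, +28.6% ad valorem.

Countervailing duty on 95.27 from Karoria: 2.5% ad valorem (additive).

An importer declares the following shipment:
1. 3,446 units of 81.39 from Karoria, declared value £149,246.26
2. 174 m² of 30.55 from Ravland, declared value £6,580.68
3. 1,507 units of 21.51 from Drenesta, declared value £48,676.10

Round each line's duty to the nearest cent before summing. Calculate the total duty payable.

£74,352.54

Line 1 (81.39, Karoria, 3,446 units, £149,246.26):
Base rate for 81.39 is £5.71/unit.
81.39 has an FTA preferential rate, but origin Karoria is not Ravland; base rate stands.
Additional duty on 81.39 from Karoria: +28.6% ad valorem. Applied ad valorem rate = 28.6%.
Duty = £149,246.26 × 28.6% + 3,446 × £5.71 = £62,361.09.
Line 2 (30.55, Ravland, 174 m², £6,580.68):
Base rate for 30.55 is 11%.
Origin Ravland qualifies under the Ravius–Ravland agreement and 30.55 is covered: preferential rate 1% applies instead.
The additional-duty order on 30.55 targets Karoria, not Ravland; it does not apply.
Duty = £6,580.68 × 1% = £65.81.
Line 3 (21.51, Drenesta, 1,507 units, £48,676.10):
Base rate for 21.51 is 24.5%.
21.51 has an FTA preferential rate, but origin Drenesta is not Ravland; base rate stands.
Duty = £48,676.10 × 24.5% = £11,925.64.
Total = £62,361.09 + £65.81 + £11,925.64 = £74,352.54.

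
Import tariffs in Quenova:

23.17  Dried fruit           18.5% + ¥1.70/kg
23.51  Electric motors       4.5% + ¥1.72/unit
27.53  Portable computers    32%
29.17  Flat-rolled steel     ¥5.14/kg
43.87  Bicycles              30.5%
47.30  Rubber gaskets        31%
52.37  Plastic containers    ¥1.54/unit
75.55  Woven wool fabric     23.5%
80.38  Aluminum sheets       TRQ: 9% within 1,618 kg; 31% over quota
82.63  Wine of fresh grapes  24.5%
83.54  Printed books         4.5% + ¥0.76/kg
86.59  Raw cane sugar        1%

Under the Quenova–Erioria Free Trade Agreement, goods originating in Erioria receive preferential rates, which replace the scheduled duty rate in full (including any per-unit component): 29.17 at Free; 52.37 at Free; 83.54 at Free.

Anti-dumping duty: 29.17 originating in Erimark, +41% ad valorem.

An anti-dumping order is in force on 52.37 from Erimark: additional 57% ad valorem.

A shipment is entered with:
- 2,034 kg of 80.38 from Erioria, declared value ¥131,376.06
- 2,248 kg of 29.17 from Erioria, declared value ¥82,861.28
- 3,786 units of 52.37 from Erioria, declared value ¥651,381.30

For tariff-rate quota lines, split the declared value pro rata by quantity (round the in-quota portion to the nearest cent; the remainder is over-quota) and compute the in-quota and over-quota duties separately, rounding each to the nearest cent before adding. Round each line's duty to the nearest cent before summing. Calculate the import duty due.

Line 1 (80.38, Erioria, 2,034 kg, ¥131,376.06):
Code 80.38 is under a tariff-rate quota (threshold 1,618 kg). In-quota: 1,618 kg at 9%; over-quota: 416 kg at 31%.
Pro-rata value split: in-quota = ¥131,376.06 × 1,618/2,034 = ¥104,506.62; over-quota = ¥131,376.06 − ¥104,506.62 = ¥26,869.44.
In-quota duty = ¥104,506.62 × 9% = ¥9,405.60. Over-quota duty = ¥26,869.44 × 31% = ¥8,329.53.
Line duty = ¥9,405.60 + ¥8,329.53 = ¥17,735.13.
Line 2 (29.17, Erioria, 2,248 kg, ¥82,861.28):
Base rate for 29.17 is ¥5.14/kg.
Origin Erioria qualifies under the Quenova–Erioria agreement and 29.17 is covered: preferential rate Free applies instead.
The additional-duty order on 29.17 targets Erimark, not Erioria; it does not apply.
Duty = ¥82,861.28 × 0% = ¥0.00.
Line 3 (52.37, Erioria, 3,786 units, ¥651,381.30):
Base rate for 52.37 is ¥1.54/unit.
Origin Erioria qualifies under the Quenova–Erioria agreement and 52.37 is covered: preferential rate Free applies instead.
The additional-duty order on 52.37 targets Erimark, not Erioria; it does not apply.
Duty = ¥651,381.30 × 0% = ¥0.00.
Total = ¥17,735.13 + ¥0.00 + ¥0.00 = ¥17,735.13.

¥17,735.13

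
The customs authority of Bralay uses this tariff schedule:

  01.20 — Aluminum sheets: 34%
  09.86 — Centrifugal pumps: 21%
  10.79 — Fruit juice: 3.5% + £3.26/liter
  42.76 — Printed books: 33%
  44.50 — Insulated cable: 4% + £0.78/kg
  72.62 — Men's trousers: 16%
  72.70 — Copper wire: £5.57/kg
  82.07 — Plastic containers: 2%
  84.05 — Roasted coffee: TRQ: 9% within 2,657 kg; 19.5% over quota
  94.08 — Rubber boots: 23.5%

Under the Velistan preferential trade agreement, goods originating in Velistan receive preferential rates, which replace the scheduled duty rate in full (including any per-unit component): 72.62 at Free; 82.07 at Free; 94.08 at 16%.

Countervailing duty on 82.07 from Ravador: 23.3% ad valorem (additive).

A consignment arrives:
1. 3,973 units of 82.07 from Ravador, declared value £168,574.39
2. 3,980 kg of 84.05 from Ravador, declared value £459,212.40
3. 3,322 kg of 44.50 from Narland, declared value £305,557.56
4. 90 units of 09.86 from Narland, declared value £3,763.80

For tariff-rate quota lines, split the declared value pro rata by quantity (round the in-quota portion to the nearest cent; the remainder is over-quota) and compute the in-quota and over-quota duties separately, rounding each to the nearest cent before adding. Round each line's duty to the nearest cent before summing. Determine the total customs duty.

Line 1 (82.07, Ravador, 3,973 units, £168,574.39):
Base rate for 82.07 is 2%.
82.07 has an FTA preferential rate, but origin Ravador is not Velistan; base rate stands.
Additional duty on 82.07 from Ravador: +23.3%. Applied ad valorem rate: 2% + 23.3% = 25.3%.
Duty = £168,574.39 × 25.3% = £42,649.32.
Line 2 (84.05, Ravador, 3,980 kg, £459,212.40):
Code 84.05 is under a tariff-rate quota (threshold 2,657 kg). In-quota: 2,657 kg at 9%; over-quota: 1,323 kg at 19.5%.
Pro-rata value split: in-quota = £459,212.40 × 2,657/3,980 = £306,564.66; over-quota = £459,212.40 − £306,564.66 = £152,647.74.
In-quota duty = £306,564.66 × 9% = £27,590.82. Over-quota duty = £152,647.74 × 19.5% = £29,766.31.
Line duty = £27,590.82 + £29,766.31 = £57,357.13.
Line 3 (44.50, Narland, 3,322 kg, £305,557.56):
Base rate for 44.50 is 4% + £0.78/kg.
Duty = £305,557.56 × 4% + 3,322 × £0.78 = £14,813.46.
Line 4 (09.86, Narland, 90 units, £3,763.80):
Base rate for 09.86 is 21%.
Duty = £3,763.80 × 21% = £790.40.
Total = £42,649.32 + £57,357.13 + £14,813.46 + £790.40 = £115,610.31.

£115,610.31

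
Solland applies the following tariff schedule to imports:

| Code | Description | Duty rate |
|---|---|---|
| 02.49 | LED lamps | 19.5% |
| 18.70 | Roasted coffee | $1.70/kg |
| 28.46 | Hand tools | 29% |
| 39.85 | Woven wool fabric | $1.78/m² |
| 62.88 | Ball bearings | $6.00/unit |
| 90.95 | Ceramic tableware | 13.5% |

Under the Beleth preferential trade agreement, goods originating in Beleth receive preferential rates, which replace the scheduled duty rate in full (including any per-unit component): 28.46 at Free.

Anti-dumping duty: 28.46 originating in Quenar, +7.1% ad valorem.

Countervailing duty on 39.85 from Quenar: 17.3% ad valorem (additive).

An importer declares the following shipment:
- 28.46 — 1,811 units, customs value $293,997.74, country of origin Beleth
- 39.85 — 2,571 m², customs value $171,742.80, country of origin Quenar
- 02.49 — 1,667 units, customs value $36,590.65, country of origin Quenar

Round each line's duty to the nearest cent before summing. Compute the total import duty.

Line 1 (28.46, Beleth, 1,811 units, $293,997.74):
Base rate for 28.46 is 29%.
Origin Beleth qualifies under the Solland–Beleth agreement and 28.46 is covered: preferential rate Free applies instead.
The additional-duty order on 28.46 targets Quenar, not Beleth; it does not apply.
Duty = $293,997.74 × 0% = $0.00.
Line 2 (39.85, Quenar, 2,571 m², $171,742.80):
Base rate for 39.85 is $1.78/m².
Additional duty on 39.85 from Quenar: +17.3% ad valorem. Applied ad valorem rate = 17.3%.
Duty = $171,742.80 × 17.3% + 2,571 × $1.78 = $34,287.88.
Line 3 (02.49, Quenar, 1,667 units, $36,590.65):
Base rate for 02.49 is 19.5%.
Duty = $36,590.65 × 19.5% = $7,135.18.
Total = $0.00 + $34,287.88 + $7,135.18 = $41,423.06.

$41,423.06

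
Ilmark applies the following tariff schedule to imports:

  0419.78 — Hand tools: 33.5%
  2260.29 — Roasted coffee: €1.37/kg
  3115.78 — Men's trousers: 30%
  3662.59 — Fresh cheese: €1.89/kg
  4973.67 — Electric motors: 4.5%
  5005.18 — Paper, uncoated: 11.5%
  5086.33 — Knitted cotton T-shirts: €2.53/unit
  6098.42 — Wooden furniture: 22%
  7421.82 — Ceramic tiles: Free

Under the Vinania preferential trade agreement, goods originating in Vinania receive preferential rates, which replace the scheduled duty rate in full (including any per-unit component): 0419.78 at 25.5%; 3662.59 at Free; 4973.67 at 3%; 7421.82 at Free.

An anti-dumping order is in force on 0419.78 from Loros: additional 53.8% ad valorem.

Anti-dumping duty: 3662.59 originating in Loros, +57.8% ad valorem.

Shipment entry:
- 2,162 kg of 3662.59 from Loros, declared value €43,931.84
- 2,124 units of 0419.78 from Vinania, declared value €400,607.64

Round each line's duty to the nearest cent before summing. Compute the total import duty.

Line 1 (3662.59, Loros, 2,162 kg, €43,931.84):
Base rate for 3662.59 is €1.89/kg.
3662.59 has an FTA preferential rate, but origin Loros is not Vinania; base rate stands.
Additional duty on 3662.59 from Loros: +57.8% ad valorem. Applied ad valorem rate = 57.8%.
Duty = €43,931.84 × 57.8% + 2,162 × €1.89 = €29,478.78.
Line 2 (0419.78, Vinania, 2,124 units, €400,607.64):
Base rate for 0419.78 is 33.5%.
Origin Vinania qualifies under the Ilmark–Vinania agreement and 0419.78 is covered: preferential rate 25.5% applies instead.
The additional-duty order on 0419.78 targets Loros, not Vinania; it does not apply.
Duty = €400,607.64 × 25.5% = €102,154.95.
Total = €29,478.78 + €102,154.95 = €131,633.73.

€131,633.73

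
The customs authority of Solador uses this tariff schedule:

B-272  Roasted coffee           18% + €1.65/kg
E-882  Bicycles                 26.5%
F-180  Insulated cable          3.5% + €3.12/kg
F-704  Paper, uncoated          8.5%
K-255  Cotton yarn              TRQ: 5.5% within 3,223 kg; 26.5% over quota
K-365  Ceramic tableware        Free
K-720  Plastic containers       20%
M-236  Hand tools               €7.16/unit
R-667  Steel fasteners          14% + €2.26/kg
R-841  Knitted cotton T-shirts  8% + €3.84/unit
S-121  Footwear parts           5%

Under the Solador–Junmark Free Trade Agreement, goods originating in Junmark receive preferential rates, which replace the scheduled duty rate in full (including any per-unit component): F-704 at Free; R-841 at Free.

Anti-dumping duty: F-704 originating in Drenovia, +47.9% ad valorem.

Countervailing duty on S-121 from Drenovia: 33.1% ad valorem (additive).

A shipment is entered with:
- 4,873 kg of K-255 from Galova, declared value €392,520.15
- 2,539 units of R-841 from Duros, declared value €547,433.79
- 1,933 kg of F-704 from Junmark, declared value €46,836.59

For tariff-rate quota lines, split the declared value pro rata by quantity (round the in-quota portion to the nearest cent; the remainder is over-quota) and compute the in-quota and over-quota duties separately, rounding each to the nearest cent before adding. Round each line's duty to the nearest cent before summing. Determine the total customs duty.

Line 1 (K-255, Galova, 4,873 kg, €392,520.15):
Code K-255 is under a tariff-rate quota (threshold 3,223 kg). In-quota: 3,223 kg at 5.5%; over-quota: 1,650 kg at 26.5%.
Pro-rata value split: in-quota = €392,520.15 × 3,223/4,873 = €259,612.65; over-quota = €392,520.15 − €259,612.65 = €132,907.50.
In-quota duty = €259,612.65 × 5.5% = €14,278.70. Over-quota duty = €132,907.50 × 26.5% = €35,220.49.
Line duty = €14,278.70 + €35,220.49 = €49,499.19.
Line 2 (R-841, Duros, 2,539 units, €547,433.79):
Base rate for R-841 is 8% + €3.84/unit.
R-841 has an FTA preferential rate, but origin Duros is not Junmark; base rate stands.
Duty = €547,433.79 × 8% + 2,539 × €3.84 = €53,544.46.
Line 3 (F-704, Junmark, 1,933 kg, €46,836.59):
Base rate for F-704 is 8.5%.
Origin Junmark qualifies under the Solador–Junmark agreement and F-704 is covered: preferential rate Free applies instead.
The additional-duty order on F-704 targets Drenovia, not Junmark; it does not apply.
Duty = €46,836.59 × 0% = €0.00.
Total = €49,499.19 + €53,544.46 + €0.00 = €103,043.65.

€103,043.65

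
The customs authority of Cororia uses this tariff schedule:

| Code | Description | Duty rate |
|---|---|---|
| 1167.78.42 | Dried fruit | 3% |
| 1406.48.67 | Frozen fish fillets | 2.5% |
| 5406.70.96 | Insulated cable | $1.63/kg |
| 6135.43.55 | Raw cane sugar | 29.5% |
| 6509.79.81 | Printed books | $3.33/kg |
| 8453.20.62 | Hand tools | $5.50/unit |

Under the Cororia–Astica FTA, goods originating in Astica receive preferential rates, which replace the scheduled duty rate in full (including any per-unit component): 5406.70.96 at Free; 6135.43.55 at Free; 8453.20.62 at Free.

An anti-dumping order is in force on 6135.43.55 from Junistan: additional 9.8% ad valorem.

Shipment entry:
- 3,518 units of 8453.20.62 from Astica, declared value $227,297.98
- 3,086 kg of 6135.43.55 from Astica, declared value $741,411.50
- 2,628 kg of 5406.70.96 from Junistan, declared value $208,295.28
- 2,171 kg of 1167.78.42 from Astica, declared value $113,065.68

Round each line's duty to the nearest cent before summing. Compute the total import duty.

$7,675.61

Line 1 (8453.20.62, Astica, 3,518 units, $227,297.98):
Base rate for 8453.20.62 is $5.50/unit.
Origin Astica qualifies under the Cororia–Astica agreement and 8453.20.62 is covered: preferential rate Free applies instead.
Duty = $227,297.98 × 0% = $0.00.
Line 2 (6135.43.55, Astica, 3,086 kg, $741,411.50):
Base rate for 6135.43.55 is 29.5%.
Origin Astica qualifies under the Cororia–Astica agreement and 6135.43.55 is covered: preferential rate Free applies instead.
The additional-duty order on 6135.43.55 targets Junistan, not Astica; it does not apply.
Duty = $741,411.50 × 0% = $0.00.
Line 3 (5406.70.96, Junistan, 2,628 kg, $208,295.28):
Base rate for 5406.70.96 is $1.63/kg.
5406.70.96 has an FTA preferential rate, but origin Junistan is not Astica; base rate stands.
Duty = 2,628 × $1.63 = $4,283.64.
Line 4 (1167.78.42, Astica, 2,171 kg, $113,065.68):
Base rate for 1167.78.42 is 3%.
Origin Astica is the FTA partner but 1167.78.42 is not on the preference list; base rate stands.
Duty = $113,065.68 × 3% = $3,391.97.
Total = $0.00 + $0.00 + $4,283.64 + $3,391.97 = $7,675.61.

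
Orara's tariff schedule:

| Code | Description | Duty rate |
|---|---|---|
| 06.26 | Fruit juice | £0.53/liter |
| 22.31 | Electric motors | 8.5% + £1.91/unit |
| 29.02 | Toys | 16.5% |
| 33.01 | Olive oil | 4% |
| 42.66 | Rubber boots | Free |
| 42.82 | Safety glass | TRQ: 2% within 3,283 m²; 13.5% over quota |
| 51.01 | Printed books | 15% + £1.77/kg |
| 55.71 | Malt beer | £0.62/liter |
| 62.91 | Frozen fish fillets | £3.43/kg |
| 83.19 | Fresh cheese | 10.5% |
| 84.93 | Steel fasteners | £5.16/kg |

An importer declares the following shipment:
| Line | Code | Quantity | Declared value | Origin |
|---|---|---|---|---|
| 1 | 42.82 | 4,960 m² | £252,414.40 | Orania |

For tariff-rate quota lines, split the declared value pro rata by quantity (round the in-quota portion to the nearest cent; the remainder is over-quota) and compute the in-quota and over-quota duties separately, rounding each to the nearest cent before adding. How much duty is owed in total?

£14,862.68

Line 1 (42.82, Orania, 4,960 m², £252,414.40):
Code 42.82 is under a tariff-rate quota (threshold 3,283 m²). In-quota: 3,283 m² at 2%; over-quota: 1,677 m² at 13.5%.
Pro-rata value split: in-quota = £252,414.40 × 3,283/4,960 = £167,071.87; over-quota = £252,414.40 − £167,071.87 = £85,342.53.
In-quota duty = £167,071.87 × 2% = £3,341.44. Over-quota duty = £85,342.53 × 13.5% = £11,521.24.
Line duty = £3,341.44 + £11,521.24 = £14,862.68.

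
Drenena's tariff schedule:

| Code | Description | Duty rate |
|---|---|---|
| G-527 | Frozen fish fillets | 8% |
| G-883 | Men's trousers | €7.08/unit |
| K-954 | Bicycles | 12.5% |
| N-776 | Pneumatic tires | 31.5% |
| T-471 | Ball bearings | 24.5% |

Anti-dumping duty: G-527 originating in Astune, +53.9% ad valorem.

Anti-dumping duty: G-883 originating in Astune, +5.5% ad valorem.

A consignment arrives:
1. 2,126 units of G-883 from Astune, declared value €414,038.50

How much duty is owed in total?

Line 1 (G-883, Astune, 2,126 units, €414,038.50):
Base rate for G-883 is €7.08/unit.
Additional duty on G-883 from Astune: +5.5% ad valorem. Applied ad valorem rate = 5.5%.
Duty = €414,038.50 × 5.5% + 2,126 × €7.08 = €37,824.20.

€37,824.20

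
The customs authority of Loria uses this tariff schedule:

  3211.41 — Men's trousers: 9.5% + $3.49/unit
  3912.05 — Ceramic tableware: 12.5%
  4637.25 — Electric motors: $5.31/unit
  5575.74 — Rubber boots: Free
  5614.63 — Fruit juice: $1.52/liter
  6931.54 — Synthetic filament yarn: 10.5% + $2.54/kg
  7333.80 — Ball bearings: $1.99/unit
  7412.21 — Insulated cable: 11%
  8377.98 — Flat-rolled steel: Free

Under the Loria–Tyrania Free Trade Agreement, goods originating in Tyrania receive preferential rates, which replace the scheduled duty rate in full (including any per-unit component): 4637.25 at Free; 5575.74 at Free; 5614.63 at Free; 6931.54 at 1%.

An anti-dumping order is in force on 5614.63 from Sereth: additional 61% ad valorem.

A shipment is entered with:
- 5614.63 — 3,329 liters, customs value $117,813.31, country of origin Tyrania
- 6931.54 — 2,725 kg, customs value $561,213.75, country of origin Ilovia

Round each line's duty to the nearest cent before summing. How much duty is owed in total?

$65,848.94

Line 1 (5614.63, Tyrania, 3,329 liters, $117,813.31):
Base rate for 5614.63 is $1.52/liter.
Origin Tyrania qualifies under the Loria–Tyrania agreement and 5614.63 is covered: preferential rate Free applies instead.
The additional-duty order on 5614.63 targets Sereth, not Tyrania; it does not apply.
Duty = $117,813.31 × 0% = $0.00.
Line 2 (6931.54, Ilovia, 2,725 kg, $561,213.75):
Base rate for 6931.54 is 10.5% + $2.54/kg.
6931.54 has an FTA preferential rate, but origin Ilovia is not Tyrania; base rate stands.
Duty = $561,213.75 × 10.5% + 2,725 × $2.54 = $65,848.94.
Total = $0.00 + $65,848.94 = $65,848.94.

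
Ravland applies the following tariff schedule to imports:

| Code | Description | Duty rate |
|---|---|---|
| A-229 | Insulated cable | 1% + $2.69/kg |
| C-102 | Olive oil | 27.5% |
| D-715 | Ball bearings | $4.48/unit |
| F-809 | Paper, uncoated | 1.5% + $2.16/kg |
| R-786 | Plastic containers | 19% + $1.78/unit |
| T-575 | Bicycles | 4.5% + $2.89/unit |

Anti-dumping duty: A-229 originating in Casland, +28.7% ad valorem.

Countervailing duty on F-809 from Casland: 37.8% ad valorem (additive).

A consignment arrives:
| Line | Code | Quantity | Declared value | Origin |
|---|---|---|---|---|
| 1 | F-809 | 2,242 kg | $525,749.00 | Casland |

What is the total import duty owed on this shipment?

$211,462.08

Line 1 (F-809, Casland, 2,242 kg, $525,749.00):
Base rate for F-809 is 1.5% + $2.16/kg.
Additional duty on F-809 from Casland: +37.8%. Applied ad valorem rate: 1.5% + 37.8% = 39.3%.
Duty = $525,749.00 × 39.3% + 2,242 × $2.16 = $211,462.08.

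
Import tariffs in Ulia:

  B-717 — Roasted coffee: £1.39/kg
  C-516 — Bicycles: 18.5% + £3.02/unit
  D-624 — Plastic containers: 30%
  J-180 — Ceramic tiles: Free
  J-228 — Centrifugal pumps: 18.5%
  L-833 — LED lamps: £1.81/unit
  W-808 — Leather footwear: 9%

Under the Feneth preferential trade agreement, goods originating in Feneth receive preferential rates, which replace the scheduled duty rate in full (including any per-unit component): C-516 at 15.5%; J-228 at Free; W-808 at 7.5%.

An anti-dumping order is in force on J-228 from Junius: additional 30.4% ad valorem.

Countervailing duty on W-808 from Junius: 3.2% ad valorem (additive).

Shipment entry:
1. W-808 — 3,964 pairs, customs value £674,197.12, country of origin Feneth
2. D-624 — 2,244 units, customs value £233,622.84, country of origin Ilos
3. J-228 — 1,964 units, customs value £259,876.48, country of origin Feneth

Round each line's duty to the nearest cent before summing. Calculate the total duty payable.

Line 1 (W-808, Feneth, 3,964 pairs, £674,197.12):
Base rate for W-808 is 9%.
Origin Feneth qualifies under the Ulia–Feneth agreement and W-808 is covered: preferential rate 7.5% applies instead.
The additional-duty order on W-808 targets Junius, not Feneth; it does not apply.
Duty = £674,197.12 × 7.5% = £50,564.78.
Line 2 (D-624, Ilos, 2,244 units, £233,622.84):
Base rate for D-624 is 30%.
Duty = £233,622.84 × 30% = £70,086.85.
Line 3 (J-228, Feneth, 1,964 units, £259,876.48):
Base rate for J-228 is 18.5%.
Origin Feneth qualifies under the Ulia–Feneth agreement and J-228 is covered: preferential rate Free applies instead.
The additional-duty order on J-228 targets Junius, not Feneth; it does not apply.
Duty = £259,876.48 × 0% = £0.00.
Total = £50,564.78 + £70,086.85 + £0.00 = £120,651.63.

£120,651.63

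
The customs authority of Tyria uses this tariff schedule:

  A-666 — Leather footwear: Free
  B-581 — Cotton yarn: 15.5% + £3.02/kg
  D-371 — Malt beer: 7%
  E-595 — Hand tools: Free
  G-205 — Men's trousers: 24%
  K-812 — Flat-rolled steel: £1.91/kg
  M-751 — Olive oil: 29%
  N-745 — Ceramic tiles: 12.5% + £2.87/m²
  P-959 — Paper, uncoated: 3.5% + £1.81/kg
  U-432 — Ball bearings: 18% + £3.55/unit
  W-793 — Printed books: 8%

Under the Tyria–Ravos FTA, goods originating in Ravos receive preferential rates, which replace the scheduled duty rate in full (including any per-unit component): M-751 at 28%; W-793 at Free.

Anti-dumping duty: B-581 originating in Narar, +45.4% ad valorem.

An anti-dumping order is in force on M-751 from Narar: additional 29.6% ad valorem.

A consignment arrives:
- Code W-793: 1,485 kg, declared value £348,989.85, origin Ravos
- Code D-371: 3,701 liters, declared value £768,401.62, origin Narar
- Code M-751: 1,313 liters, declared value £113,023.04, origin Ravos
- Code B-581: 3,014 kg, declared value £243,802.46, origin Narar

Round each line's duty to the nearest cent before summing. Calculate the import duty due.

£243,012.54

Line 1 (W-793, Ravos, 1,485 kg, £348,989.85):
Base rate for W-793 is 8%.
Origin Ravos qualifies under the Tyria–Ravos agreement and W-793 is covered: preferential rate Free applies instead.
Duty = £348,989.85 × 0% = £0.00.
Line 2 (D-371, Narar, 3,701 liters, £768,401.62):
Base rate for D-371 is 7%.
Duty = £768,401.62 × 7% = £53,788.11.
Line 3 (M-751, Ravos, 1,313 liters, £113,023.04):
Base rate for M-751 is 29%.
Origin Ravos qualifies under the Tyria–Ravos agreement and M-751 is covered: preferential rate 28% applies instead.
The additional-duty order on M-751 targets Narar, not Ravos; it does not apply.
Duty = £113,023.04 × 28% = £31,646.45.
Line 4 (B-581, Narar, 3,014 kg, £243,802.46):
Base rate for B-581 is 15.5% + £3.02/kg.
Additional duty on B-581 from Narar: +45.4%. Applied ad valorem rate: 15.5% + 45.4% = 60.9%.
Duty = £243,802.46 × 60.9% + 3,014 × £3.02 = £157,577.98.
Total = £0.00 + £53,788.11 + £31,646.45 + £157,577.98 = £243,012.54.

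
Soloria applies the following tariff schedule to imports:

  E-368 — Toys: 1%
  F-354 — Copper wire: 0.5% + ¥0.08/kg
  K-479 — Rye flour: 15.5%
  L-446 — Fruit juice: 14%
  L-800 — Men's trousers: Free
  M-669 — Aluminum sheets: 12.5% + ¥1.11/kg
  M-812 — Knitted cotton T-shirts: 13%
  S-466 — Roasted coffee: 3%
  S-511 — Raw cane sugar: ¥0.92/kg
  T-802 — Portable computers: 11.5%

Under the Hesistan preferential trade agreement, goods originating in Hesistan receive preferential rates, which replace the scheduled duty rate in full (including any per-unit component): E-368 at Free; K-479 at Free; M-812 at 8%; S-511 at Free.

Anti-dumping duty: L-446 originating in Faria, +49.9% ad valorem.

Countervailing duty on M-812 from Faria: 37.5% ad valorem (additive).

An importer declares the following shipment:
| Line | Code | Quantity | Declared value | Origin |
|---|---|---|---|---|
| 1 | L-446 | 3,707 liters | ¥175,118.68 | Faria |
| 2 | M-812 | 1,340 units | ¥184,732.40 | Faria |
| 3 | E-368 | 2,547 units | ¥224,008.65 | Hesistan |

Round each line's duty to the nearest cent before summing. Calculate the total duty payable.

Line 1 (L-446, Faria, 3,707 liters, ¥175,118.68):
Base rate for L-446 is 14%.
Additional duty on L-446 from Faria: +49.9%. Applied ad valorem rate: 14% + 49.9% = 63.9%.
Duty = ¥175,118.68 × 63.9% = ¥111,900.84.
Line 2 (M-812, Faria, 1,340 units, ¥184,732.40):
Base rate for M-812 is 13%.
M-812 has an FTA preferential rate, but origin Faria is not Hesistan; base rate stands.
Additional duty on M-812 from Faria: +37.5%. Applied ad valorem rate: 13% + 37.5% = 50.5%.
Duty = ¥184,732.40 × 50.5% = ¥93,289.86.
Line 3 (E-368, Hesistan, 2,547 units, ¥224,008.65):
Base rate for E-368 is 1%.
Origin Hesistan qualifies under the Soloria–Hesistan agreement and E-368 is covered: preferential rate Free applies instead.
Duty = ¥224,008.65 × 0% = ¥0.00.
Total = ¥111,900.84 + ¥93,289.86 + ¥0.00 = ¥205,190.70.

¥205,190.70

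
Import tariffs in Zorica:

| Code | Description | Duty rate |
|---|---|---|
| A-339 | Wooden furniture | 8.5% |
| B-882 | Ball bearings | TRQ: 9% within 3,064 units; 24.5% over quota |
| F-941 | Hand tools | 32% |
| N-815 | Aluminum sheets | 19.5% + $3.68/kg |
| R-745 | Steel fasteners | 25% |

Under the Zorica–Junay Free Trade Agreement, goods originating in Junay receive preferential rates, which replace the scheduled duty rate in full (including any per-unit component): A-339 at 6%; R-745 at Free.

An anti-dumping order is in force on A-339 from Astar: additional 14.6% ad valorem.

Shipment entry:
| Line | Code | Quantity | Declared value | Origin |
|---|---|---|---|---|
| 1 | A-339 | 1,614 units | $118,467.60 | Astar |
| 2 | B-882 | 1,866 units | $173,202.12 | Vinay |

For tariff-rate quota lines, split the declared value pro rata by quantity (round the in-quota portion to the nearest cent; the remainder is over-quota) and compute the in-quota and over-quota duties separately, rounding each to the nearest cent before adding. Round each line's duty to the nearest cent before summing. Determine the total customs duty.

$42,954.21

Line 1 (A-339, Astar, 1,614 units, $118,467.60):
Base rate for A-339 is 8.5%.
A-339 has an FTA preferential rate, but origin Astar is not Junay; base rate stands.
Additional duty on A-339 from Astar: +14.6%. Applied ad valorem rate: 8.5% + 14.6% = 23.1%.
Duty = $118,467.60 × 23.1% = $27,366.02.
Line 2 (B-882, Vinay, 1,866 units, $173,202.12):
Code B-882 is under a tariff-rate quota (threshold 3,064 units). Quantity 1,866 units is within the quota, so the in-quota rate 9% applies to the full value.
Duty = $173,202.12 × 9% = $15,588.19.
Total = $27,366.02 + $15,588.19 = $42,954.21.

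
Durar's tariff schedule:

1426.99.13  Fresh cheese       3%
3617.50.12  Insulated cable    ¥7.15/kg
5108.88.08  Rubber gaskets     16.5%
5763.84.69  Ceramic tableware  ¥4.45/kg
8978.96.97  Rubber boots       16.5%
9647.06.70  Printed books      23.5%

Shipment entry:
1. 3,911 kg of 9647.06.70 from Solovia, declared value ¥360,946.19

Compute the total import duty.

Line 1 (9647.06.70, Solovia, 3,911 kg, ¥360,946.19):
Base rate for 9647.06.70 is 23.5%.
Duty = ¥360,946.19 × 23.5% = ¥84,822.35.

¥84,822.35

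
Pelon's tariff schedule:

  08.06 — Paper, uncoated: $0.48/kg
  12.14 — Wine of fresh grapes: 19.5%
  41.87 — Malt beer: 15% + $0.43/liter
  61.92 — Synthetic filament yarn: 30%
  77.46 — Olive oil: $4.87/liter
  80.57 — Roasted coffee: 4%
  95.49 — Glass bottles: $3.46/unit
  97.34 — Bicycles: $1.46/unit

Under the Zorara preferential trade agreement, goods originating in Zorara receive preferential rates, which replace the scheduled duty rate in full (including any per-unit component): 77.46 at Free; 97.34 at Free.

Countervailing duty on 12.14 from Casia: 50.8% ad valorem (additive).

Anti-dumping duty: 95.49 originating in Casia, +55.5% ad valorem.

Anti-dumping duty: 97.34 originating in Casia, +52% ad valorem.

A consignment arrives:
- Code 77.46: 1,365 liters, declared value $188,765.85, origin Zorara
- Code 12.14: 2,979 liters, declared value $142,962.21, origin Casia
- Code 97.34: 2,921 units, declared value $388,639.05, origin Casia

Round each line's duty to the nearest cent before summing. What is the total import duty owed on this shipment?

Line 1 (77.46, Zorara, 1,365 liters, $188,765.85):
Base rate for 77.46 is $4.87/liter.
Origin Zorara qualifies under the Pelon–Zorara agreement and 77.46 is covered: preferential rate Free applies instead.
Duty = $188,765.85 × 0% = $0.00.
Line 2 (12.14, Casia, 2,979 liters, $142,962.21):
Base rate for 12.14 is 19.5%.
Additional duty on 12.14 from Casia: +50.8%. Applied ad valorem rate: 19.5% + 50.8% = 70.3%.
Duty = $142,962.21 × 70.3% = $100,502.43.
Line 3 (97.34, Casia, 2,921 units, $388,639.05):
Base rate for 97.34 is $1.46/unit.
97.34 has an FTA preferential rate, but origin Casia is not Zorara; base rate stands.
Additional duty on 97.34 from Casia: +52% ad valorem. Applied ad valorem rate = 52%.
Duty = $388,639.05 × 52% + 2,921 × $1.46 = $206,356.97.
Total = $0.00 + $100,502.43 + $206,356.97 = $306,859.40.

$306,859.40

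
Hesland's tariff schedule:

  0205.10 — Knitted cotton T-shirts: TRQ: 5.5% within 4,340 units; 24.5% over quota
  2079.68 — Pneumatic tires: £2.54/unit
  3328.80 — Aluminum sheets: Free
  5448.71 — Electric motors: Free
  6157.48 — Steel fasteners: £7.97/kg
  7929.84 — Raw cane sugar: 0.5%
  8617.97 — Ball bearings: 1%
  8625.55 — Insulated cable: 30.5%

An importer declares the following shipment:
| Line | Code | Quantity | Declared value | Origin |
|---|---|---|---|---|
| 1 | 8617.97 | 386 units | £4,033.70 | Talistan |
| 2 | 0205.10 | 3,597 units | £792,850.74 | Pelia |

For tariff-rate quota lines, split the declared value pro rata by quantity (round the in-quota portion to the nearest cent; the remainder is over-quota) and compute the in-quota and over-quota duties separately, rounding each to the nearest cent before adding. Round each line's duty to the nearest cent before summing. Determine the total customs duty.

Line 1 (8617.97, Talistan, 386 units, £4,033.70):
Base rate for 8617.97 is 1%.
Duty = £4,033.70 × 1% = £40.34.
Line 2 (0205.10, Pelia, 3,597 units, £792,850.74):
Code 0205.10 is under a tariff-rate quota (threshold 4,340 units). Quantity 3,597 units is within the quota, so the in-quota rate 5.5% applies to the full value.
Duty = £792,850.74 × 5.5% = £43,606.79.
Total = £40.34 + £43,606.79 = £43,647.13.

£43,647.13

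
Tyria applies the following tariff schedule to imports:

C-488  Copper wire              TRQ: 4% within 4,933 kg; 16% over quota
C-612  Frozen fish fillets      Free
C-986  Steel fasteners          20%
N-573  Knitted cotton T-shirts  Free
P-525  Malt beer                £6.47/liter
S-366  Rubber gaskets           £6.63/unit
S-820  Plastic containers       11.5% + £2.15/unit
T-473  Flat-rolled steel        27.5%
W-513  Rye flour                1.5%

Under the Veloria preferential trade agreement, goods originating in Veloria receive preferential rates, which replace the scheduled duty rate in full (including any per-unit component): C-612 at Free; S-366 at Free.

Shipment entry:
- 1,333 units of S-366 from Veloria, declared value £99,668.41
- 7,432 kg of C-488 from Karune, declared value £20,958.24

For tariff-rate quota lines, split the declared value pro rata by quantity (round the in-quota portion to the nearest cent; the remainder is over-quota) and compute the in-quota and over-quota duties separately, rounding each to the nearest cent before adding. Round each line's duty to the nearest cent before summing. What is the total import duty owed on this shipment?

Line 1 (S-366, Veloria, 1,333 units, £99,668.41):
Base rate for S-366 is £6.63/unit.
Origin Veloria qualifies under the Tyria–Veloria agreement and S-366 is covered: preferential rate Free applies instead.
Duty = £99,668.41 × 0% = £0.00.
Line 2 (C-488, Karune, 7,432 kg, £20,958.24):
Code C-488 is under a tariff-rate quota (threshold 4,933 kg). In-quota: 4,933 kg at 4%; over-quota: 2,499 kg at 16%.
Pro-rata value split: in-quota = £20,958.24 × 4,933/7,432 = £13,911.06; over-quota = £20,958.24 − £13,911.06 = £7,047.18.
In-quota duty = £13,911.06 × 4% = £556.44. Over-quota duty = £7,047.18 × 16% = £1,127.55.
Line duty = £556.44 + £1,127.55 = £1,683.99.
Total = £0.00 + £1,683.99 = £1,683.99.

£1,683.99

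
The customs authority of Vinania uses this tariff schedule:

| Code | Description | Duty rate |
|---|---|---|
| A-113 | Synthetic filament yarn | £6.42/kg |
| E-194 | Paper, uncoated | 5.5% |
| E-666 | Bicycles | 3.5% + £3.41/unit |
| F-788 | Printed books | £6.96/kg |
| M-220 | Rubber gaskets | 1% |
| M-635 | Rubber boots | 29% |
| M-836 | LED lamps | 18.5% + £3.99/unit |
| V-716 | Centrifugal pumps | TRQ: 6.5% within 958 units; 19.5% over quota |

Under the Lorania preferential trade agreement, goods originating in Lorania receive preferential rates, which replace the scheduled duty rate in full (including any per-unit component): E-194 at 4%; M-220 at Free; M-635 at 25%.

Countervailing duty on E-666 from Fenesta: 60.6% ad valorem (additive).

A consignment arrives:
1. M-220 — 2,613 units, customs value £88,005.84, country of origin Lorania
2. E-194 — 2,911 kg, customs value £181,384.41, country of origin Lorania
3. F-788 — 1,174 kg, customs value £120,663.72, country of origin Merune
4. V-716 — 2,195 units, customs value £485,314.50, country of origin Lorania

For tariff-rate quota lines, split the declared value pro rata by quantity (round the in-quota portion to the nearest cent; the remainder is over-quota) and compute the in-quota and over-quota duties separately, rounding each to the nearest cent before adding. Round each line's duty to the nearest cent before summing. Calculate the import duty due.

Line 1 (M-220, Lorania, 2,613 units, £88,005.84):
Base rate for M-220 is 1%.
Origin Lorania qualifies under the Vinania–Lorania agreement and M-220 is covered: preferential rate Free applies instead.
Duty = £88,005.84 × 0% = £0.00.
Line 2 (E-194, Lorania, 2,911 kg, £181,384.41):
Base rate for E-194 is 5.5%.
Origin Lorania qualifies under the Vinania–Lorania agreement and E-194 is covered: preferential rate 4% applies instead.
Duty = £181,384.41 × 4% = £7,255.38.
Line 3 (F-788, Merune, 1,174 kg, £120,663.72):
Base rate for F-788 is £6.96/kg.
Duty = 1,174 × £6.96 = £8,171.04.
Line 4 (V-716, Lorania, 2,195 units, £485,314.50):
Code V-716 is under a tariff-rate quota (threshold 958 units). In-quota: 958 units at 6.5%; over-quota: 1,237 units at 19.5%.
Pro-rata value split: in-quota = £485,314.50 × 958/2,195 = £211,813.80; over-quota = £485,314.50 − £211,813.80 = £273,500.70.
In-quota duty = £211,813.80 × 6.5% = £13,767.90. Over-quota duty = £273,500.70 × 19.5% = £53,332.64.
Line duty = £13,767.90 + £53,332.64 = £67,100.54.
Total = £0.00 + £7,255.38 + £8,171.04 + £67,100.54 = £82,526.96.

£82,526.96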